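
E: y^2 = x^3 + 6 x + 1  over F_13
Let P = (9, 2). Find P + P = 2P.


Doubling: s = (3 x1^2 + a) / (2 y1)
s = (3*9^2 + 6) / (2*2) mod 13 = 7
x3 = s^2 - 2 x1 mod 13 = 7^2 - 2*9 = 5
y3 = s (x1 - x3) - y1 mod 13 = 7 * (9 - 5) - 2 = 0

2P = (5, 0)


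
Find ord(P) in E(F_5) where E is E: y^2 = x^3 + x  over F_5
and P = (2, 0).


Compute successive multiples of P until we hit O:
  1P = (2, 0)
  2P = O

ord(P) = 2


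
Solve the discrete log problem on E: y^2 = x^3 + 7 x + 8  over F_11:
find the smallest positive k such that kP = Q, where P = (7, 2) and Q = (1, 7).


Enumerate multiples of P until we hit Q = (1, 7):
  1P = (7, 2)
  2P = (8, 9)
  3P = (1, 7)
Match found at i = 3.

k = 3


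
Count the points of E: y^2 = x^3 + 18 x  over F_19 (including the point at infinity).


For each x in F_19, count y with y^2 = x^3 + 18 x + 0 mod 19:
  x = 0: RHS = 0, y in [0]  -> 1 point(s)
  x = 1: RHS = 0, y in [0]  -> 1 point(s)
  x = 2: RHS = 6, y in [5, 14]  -> 2 point(s)
  x = 3: RHS = 5, y in [9, 10]  -> 2 point(s)
  x = 5: RHS = 6, y in [5, 14]  -> 2 point(s)
  x = 6: RHS = 1, y in [1, 18]  -> 2 point(s)
  x = 9: RHS = 17, y in [6, 13]  -> 2 point(s)
  x = 11: RHS = 9, y in [3, 16]  -> 2 point(s)
  x = 12: RHS = 6, y in [5, 14]  -> 2 point(s)
  x = 15: RHS = 16, y in [4, 15]  -> 2 point(s)
  x = 18: RHS = 0, y in [0]  -> 1 point(s)
Affine points: 19. Add the point at infinity: total = 20.

#E(F_19) = 20


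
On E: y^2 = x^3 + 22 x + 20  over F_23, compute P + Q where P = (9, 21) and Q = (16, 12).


P != Q, so use the chord formula.
s = (y2 - y1) / (x2 - x1) = (14) / (7) mod 23 = 2
x3 = s^2 - x1 - x2 mod 23 = 2^2 - 9 - 16 = 2
y3 = s (x1 - x3) - y1 mod 23 = 2 * (9 - 2) - 21 = 16

P + Q = (2, 16)


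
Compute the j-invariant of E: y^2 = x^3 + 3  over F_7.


Delta = -16(4 a^3 + 27 b^2) mod 7 = 4
-1728 * (4 a)^3 = -1728 * (4*0)^3 mod 7 = 0
j = 0 * 4^(-1) mod 7 = 0

j = 0 (mod 7)


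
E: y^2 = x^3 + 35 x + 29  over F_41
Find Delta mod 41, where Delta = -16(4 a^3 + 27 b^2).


4 a^3 + 27 b^2 = 4*35^3 + 27*29^2 = 171500 + 22707 = 194207
Delta = -16 * (194207) = -3107312
Delta mod 41 = 37

Delta = 37 (mod 41)


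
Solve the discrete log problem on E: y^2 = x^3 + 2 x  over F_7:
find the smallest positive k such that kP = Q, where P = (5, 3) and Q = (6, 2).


Enumerate multiples of P until we hit Q = (6, 2):
  1P = (5, 3)
  2P = (4, 4)
  3P = (6, 5)
  4P = (0, 0)
  5P = (6, 2)
Match found at i = 5.

k = 5


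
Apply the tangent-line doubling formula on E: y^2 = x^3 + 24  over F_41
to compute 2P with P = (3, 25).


Doubling: s = (3 x1^2 + a) / (2 y1)
s = (3*3^2 + 0) / (2*25) mod 41 = 3
x3 = s^2 - 2 x1 mod 41 = 3^2 - 2*3 = 3
y3 = s (x1 - x3) - y1 mod 41 = 3 * (3 - 3) - 25 = 16

2P = (3, 16)


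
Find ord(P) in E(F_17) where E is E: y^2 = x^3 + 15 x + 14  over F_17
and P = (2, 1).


Compute successive multiples of P until we hit O:
  1P = (2, 1)
  2P = (4, 6)
  3P = (13, 14)
  4P = (10, 5)
  5P = (1, 8)
  6P = (12, 1)
  7P = (3, 16)
  8P = (16, 10)
  ... (continuing to 18P)
  18P = O

ord(P) = 18


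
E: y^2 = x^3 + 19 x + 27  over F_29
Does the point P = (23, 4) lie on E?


Check whether y^2 = x^3 + 19 x + 27 (mod 29) for (x, y) = (23, 4).
LHS: y^2 = 4^2 mod 29 = 16
RHS: x^3 + 19 x + 27 = 23^3 + 19*23 + 27 mod 29 = 16
LHS = RHS

Yes, on the curve


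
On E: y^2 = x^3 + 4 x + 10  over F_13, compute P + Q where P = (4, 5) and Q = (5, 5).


P != Q, so use the chord formula.
s = (y2 - y1) / (x2 - x1) = (0) / (1) mod 13 = 0
x3 = s^2 - x1 - x2 mod 13 = 0^2 - 4 - 5 = 4
y3 = s (x1 - x3) - y1 mod 13 = 0 * (4 - 4) - 5 = 8

P + Q = (4, 8)


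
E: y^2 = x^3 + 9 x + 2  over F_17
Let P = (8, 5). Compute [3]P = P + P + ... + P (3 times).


k = 3 = 11_2 (binary, LSB first: 11)
Double-and-add from P = (8, 5):
  bit 0 = 1: acc = O + (8, 5) = (8, 5)
  bit 1 = 1: acc = (8, 5) + (5, 6) = (6, 0)

3P = (6, 0)


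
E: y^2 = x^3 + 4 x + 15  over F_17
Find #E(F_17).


For each x in F_17, count y with y^2 = x^3 + 4 x + 15 mod 17:
  x = 0: RHS = 15, y in [7, 10]  -> 2 point(s)
  x = 6: RHS = 0, y in [0]  -> 1 point(s)
  x = 8: RHS = 15, y in [7, 10]  -> 2 point(s)
  x = 9: RHS = 15, y in [7, 10]  -> 2 point(s)
  x = 10: RHS = 1, y in [1, 16]  -> 2 point(s)
  x = 11: RHS = 13, y in [8, 9]  -> 2 point(s)
  x = 15: RHS = 16, y in [4, 13]  -> 2 point(s)
Affine points: 13. Add the point at infinity: total = 14.

#E(F_17) = 14


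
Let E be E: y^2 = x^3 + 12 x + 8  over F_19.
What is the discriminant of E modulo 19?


4 a^3 + 27 b^2 = 4*12^3 + 27*8^2 = 6912 + 1728 = 8640
Delta = -16 * (8640) = -138240
Delta mod 19 = 4

Delta = 4 (mod 19)


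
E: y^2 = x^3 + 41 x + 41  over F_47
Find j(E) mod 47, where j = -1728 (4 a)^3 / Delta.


Delta = -16(4 a^3 + 27 b^2) mod 47 = 11
-1728 * (4 a)^3 = -1728 * (4*41)^3 mod 47 = 28
j = 28 * 11^(-1) mod 47 = 41

j = 41 (mod 47)


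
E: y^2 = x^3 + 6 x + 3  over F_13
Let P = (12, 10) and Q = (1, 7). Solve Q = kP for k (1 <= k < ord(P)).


Enumerate multiples of P until we hit Q = (1, 7):
  1P = (12, 10)
  2P = (1, 6)
  3P = (4, 0)
  4P = (1, 7)
Match found at i = 4.

k = 4


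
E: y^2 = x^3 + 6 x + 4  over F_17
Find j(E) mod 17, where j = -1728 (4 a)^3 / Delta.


Delta = -16(4 a^3 + 27 b^2) mod 17 = 4
-1728 * (4 a)^3 = -1728 * (4*6)^3 mod 17 = 1
j = 1 * 4^(-1) mod 17 = 13

j = 13 (mod 17)


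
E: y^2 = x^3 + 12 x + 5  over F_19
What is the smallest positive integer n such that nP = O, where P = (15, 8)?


Compute successive multiples of P until we hit O:
  1P = (15, 8)
  2P = (9, 5)
  3P = (0, 9)
  4P = (10, 17)
  5P = (17, 7)
  6P = (11, 9)
  7P = (18, 7)
  8P = (3, 7)
  ... (continuing to 20P)
  20P = O

ord(P) = 20


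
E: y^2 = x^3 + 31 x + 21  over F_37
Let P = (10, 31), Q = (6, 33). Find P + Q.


P != Q, so use the chord formula.
s = (y2 - y1) / (x2 - x1) = (2) / (33) mod 37 = 18
x3 = s^2 - x1 - x2 mod 37 = 18^2 - 10 - 6 = 12
y3 = s (x1 - x3) - y1 mod 37 = 18 * (10 - 12) - 31 = 7

P + Q = (12, 7)


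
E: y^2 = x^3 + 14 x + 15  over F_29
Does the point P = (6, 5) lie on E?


Check whether y^2 = x^3 + 14 x + 15 (mod 29) for (x, y) = (6, 5).
LHS: y^2 = 5^2 mod 29 = 25
RHS: x^3 + 14 x + 15 = 6^3 + 14*6 + 15 mod 29 = 25
LHS = RHS

Yes, on the curve


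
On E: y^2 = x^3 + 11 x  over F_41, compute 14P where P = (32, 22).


k = 14 = 1110_2 (binary, LSB first: 0111)
Double-and-add from P = (32, 22):
  bit 0 = 0: acc unchanged = O
  bit 1 = 1: acc = O + (16, 7) = (16, 7)
  bit 2 = 1: acc = (16, 7) + (9, 34) = (20, 26)
  bit 3 = 1: acc = (20, 26) + (25, 22) = (36, 36)

14P = (36, 36)


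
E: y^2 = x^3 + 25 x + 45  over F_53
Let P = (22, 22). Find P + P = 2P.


Doubling: s = (3 x1^2 + a) / (2 y1)
s = (3*22^2 + 25) / (2*22) mod 53 = 42
x3 = s^2 - 2 x1 mod 53 = 42^2 - 2*22 = 24
y3 = s (x1 - x3) - y1 mod 53 = 42 * (22 - 24) - 22 = 0

2P = (24, 0)


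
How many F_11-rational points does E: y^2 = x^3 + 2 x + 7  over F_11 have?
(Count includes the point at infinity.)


For each x in F_11, count y with y^2 = x^3 + 2 x + 7 mod 11:
  x = 6: RHS = 4, y in [2, 9]  -> 2 point(s)
  x = 7: RHS = 1, y in [1, 10]  -> 2 point(s)
  x = 10: RHS = 4, y in [2, 9]  -> 2 point(s)
Affine points: 6. Add the point at infinity: total = 7.

#E(F_11) = 7


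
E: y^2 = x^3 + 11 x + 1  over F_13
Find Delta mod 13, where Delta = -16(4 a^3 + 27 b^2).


4 a^3 + 27 b^2 = 4*11^3 + 27*1^2 = 5324 + 27 = 5351
Delta = -16 * (5351) = -85616
Delta mod 13 = 2

Delta = 2 (mod 13)


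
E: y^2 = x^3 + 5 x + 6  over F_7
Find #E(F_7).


For each x in F_7, count y with y^2 = x^3 + 5 x + 6 mod 7:
  x = 5: RHS = 2, y in [3, 4]  -> 2 point(s)
  x = 6: RHS = 0, y in [0]  -> 1 point(s)
Affine points: 3. Add the point at infinity: total = 4.

#E(F_7) = 4


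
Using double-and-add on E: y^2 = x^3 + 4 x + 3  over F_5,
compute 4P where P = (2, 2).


k = 4 = 100_2 (binary, LSB first: 001)
Double-and-add from P = (2, 2):
  bit 0 = 0: acc unchanged = O
  bit 1 = 0: acc unchanged = O
  bit 2 = 1: acc = O + (2, 2) = (2, 2)

4P = (2, 2)


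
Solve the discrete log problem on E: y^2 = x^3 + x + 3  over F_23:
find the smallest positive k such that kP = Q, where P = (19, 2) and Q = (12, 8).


Enumerate multiples of P until we hit Q = (12, 8):
  1P = (19, 2)
  2P = (10, 22)
  3P = (12, 8)
Match found at i = 3.

k = 3


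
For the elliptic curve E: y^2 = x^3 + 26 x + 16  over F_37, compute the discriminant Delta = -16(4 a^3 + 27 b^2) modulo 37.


4 a^3 + 27 b^2 = 4*26^3 + 27*16^2 = 70304 + 6912 = 77216
Delta = -16 * (77216) = -1235456
Delta mod 37 = 11

Delta = 11 (mod 37)


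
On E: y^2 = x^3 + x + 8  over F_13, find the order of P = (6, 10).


Compute successive multiples of P until we hit O:
  1P = (6, 10)
  2P = (10, 2)
  3P = (1, 6)
  4P = (3, 8)
  5P = (3, 5)
  6P = (1, 7)
  7P = (10, 11)
  8P = (6, 3)
  ... (continuing to 9P)
  9P = O

ord(P) = 9


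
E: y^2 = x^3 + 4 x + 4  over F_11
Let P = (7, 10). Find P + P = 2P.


Doubling: s = (3 x1^2 + a) / (2 y1)
s = (3*7^2 + 4) / (2*10) mod 11 = 7
x3 = s^2 - 2 x1 mod 11 = 7^2 - 2*7 = 2
y3 = s (x1 - x3) - y1 mod 11 = 7 * (7 - 2) - 10 = 3

2P = (2, 3)


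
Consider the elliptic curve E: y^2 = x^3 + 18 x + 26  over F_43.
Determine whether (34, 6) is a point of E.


Check whether y^2 = x^3 + 18 x + 26 (mod 43) for (x, y) = (34, 6).
LHS: y^2 = 6^2 mod 43 = 36
RHS: x^3 + 18 x + 26 = 34^3 + 18*34 + 26 mod 43 = 38
LHS != RHS

No, not on the curve


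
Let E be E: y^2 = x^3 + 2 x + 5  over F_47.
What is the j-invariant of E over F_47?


Delta = -16(4 a^3 + 27 b^2) mod 47 = 15
-1728 * (4 a)^3 = -1728 * (4*2)^3 mod 47 = 39
j = 39 * 15^(-1) mod 47 = 12

j = 12 (mod 47)


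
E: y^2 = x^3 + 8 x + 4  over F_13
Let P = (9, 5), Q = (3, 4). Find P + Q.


P != Q, so use the chord formula.
s = (y2 - y1) / (x2 - x1) = (12) / (7) mod 13 = 11
x3 = s^2 - x1 - x2 mod 13 = 11^2 - 9 - 3 = 5
y3 = s (x1 - x3) - y1 mod 13 = 11 * (9 - 5) - 5 = 0

P + Q = (5, 0)


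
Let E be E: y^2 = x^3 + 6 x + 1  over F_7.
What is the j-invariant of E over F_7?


Delta = -16(4 a^3 + 27 b^2) mod 7 = 3
-1728 * (4 a)^3 = -1728 * (4*6)^3 mod 7 = 6
j = 6 * 3^(-1) mod 7 = 2

j = 2 (mod 7)


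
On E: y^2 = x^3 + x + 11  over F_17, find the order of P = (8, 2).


Compute successive multiples of P until we hit O:
  1P = (8, 2)
  2P = (16, 3)
  3P = (14, 10)
  4P = (10, 1)
  5P = (12, 0)
  6P = (10, 16)
  7P = (14, 7)
  8P = (16, 14)
  ... (continuing to 10P)
  10P = O

ord(P) = 10


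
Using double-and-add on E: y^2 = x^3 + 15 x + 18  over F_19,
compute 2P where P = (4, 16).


k = 2 = 10_2 (binary, LSB first: 01)
Double-and-add from P = (4, 16):
  bit 0 = 0: acc unchanged = O
  bit 1 = 1: acc = O + (12, 11) = (12, 11)

2P = (12, 11)


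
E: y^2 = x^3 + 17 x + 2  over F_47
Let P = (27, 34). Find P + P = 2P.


Doubling: s = (3 x1^2 + a) / (2 y1)
s = (3*27^2 + 17) / (2*34) mod 47 = 2
x3 = s^2 - 2 x1 mod 47 = 2^2 - 2*27 = 44
y3 = s (x1 - x3) - y1 mod 47 = 2 * (27 - 44) - 34 = 26

2P = (44, 26)


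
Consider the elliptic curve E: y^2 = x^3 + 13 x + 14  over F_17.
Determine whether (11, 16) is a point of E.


Check whether y^2 = x^3 + 13 x + 14 (mod 17) for (x, y) = (11, 16).
LHS: y^2 = 16^2 mod 17 = 1
RHS: x^3 + 13 x + 14 = 11^3 + 13*11 + 14 mod 17 = 9
LHS != RHS

No, not on the curve


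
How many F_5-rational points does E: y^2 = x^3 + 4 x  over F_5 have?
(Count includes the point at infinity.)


For each x in F_5, count y with y^2 = x^3 + 4 x + 0 mod 5:
  x = 0: RHS = 0, y in [0]  -> 1 point(s)
  x = 1: RHS = 0, y in [0]  -> 1 point(s)
  x = 2: RHS = 1, y in [1, 4]  -> 2 point(s)
  x = 3: RHS = 4, y in [2, 3]  -> 2 point(s)
  x = 4: RHS = 0, y in [0]  -> 1 point(s)
Affine points: 7. Add the point at infinity: total = 8.

#E(F_5) = 8


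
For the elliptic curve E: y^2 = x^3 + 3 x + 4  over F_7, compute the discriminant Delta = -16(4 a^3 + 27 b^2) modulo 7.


4 a^3 + 27 b^2 = 4*3^3 + 27*4^2 = 108 + 432 = 540
Delta = -16 * (540) = -8640
Delta mod 7 = 5

Delta = 5 (mod 7)


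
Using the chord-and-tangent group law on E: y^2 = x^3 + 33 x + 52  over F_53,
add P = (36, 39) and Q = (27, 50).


P != Q, so use the chord formula.
s = (y2 - y1) / (x2 - x1) = (11) / (44) mod 53 = 40
x3 = s^2 - x1 - x2 mod 53 = 40^2 - 36 - 27 = 0
y3 = s (x1 - x3) - y1 mod 53 = 40 * (36 - 0) - 39 = 23

P + Q = (0, 23)


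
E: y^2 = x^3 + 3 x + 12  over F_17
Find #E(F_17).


For each x in F_17, count y with y^2 = x^3 + 3 x + 12 mod 17:
  x = 1: RHS = 16, y in [4, 13]  -> 2 point(s)
  x = 2: RHS = 9, y in [3, 14]  -> 2 point(s)
  x = 5: RHS = 16, y in [4, 13]  -> 2 point(s)
  x = 6: RHS = 8, y in [5, 12]  -> 2 point(s)
  x = 7: RHS = 2, y in [6, 11]  -> 2 point(s)
  x = 8: RHS = 4, y in [2, 15]  -> 2 point(s)
  x = 11: RHS = 16, y in [4, 13]  -> 2 point(s)
  x = 12: RHS = 8, y in [5, 12]  -> 2 point(s)
  x = 13: RHS = 4, y in [2, 15]  -> 2 point(s)
  x = 15: RHS = 15, y in [7, 10]  -> 2 point(s)
  x = 16: RHS = 8, y in [5, 12]  -> 2 point(s)
Affine points: 22. Add the point at infinity: total = 23.

#E(F_17) = 23


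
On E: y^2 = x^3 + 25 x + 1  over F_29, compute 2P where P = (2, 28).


Doubling: s = (3 x1^2 + a) / (2 y1)
s = (3*2^2 + 25) / (2*28) mod 29 = 25
x3 = s^2 - 2 x1 mod 29 = 25^2 - 2*2 = 12
y3 = s (x1 - x3) - y1 mod 29 = 25 * (2 - 12) - 28 = 12

2P = (12, 12)


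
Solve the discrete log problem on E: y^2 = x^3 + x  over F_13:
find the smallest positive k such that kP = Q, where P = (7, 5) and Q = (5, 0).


Enumerate multiples of P until we hit Q = (5, 0):
  1P = (7, 5)
  2P = (9, 7)
  3P = (11, 4)
  4P = (4, 4)
  5P = (5, 0)
Match found at i = 5.

k = 5


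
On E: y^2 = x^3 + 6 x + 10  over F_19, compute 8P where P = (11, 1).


k = 8 = 1000_2 (binary, LSB first: 0001)
Double-and-add from P = (11, 1):
  bit 0 = 0: acc unchanged = O
  bit 1 = 0: acc unchanged = O
  bit 2 = 0: acc unchanged = O
  bit 3 = 1: acc = O + (15, 13) = (15, 13)

8P = (15, 13)


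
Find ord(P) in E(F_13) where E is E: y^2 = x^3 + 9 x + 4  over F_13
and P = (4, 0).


Compute successive multiples of P until we hit O:
  1P = (4, 0)
  2P = O

ord(P) = 2


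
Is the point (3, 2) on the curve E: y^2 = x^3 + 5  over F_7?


Check whether y^2 = x^3 + 0 x + 5 (mod 7) for (x, y) = (3, 2).
LHS: y^2 = 2^2 mod 7 = 4
RHS: x^3 + 0 x + 5 = 3^3 + 0*3 + 5 mod 7 = 4
LHS = RHS

Yes, on the curve


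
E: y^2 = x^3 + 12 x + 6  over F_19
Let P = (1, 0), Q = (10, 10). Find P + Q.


P != Q, so use the chord formula.
s = (y2 - y1) / (x2 - x1) = (10) / (9) mod 19 = 18
x3 = s^2 - x1 - x2 mod 19 = 18^2 - 1 - 10 = 9
y3 = s (x1 - x3) - y1 mod 19 = 18 * (1 - 9) - 0 = 8

P + Q = (9, 8)


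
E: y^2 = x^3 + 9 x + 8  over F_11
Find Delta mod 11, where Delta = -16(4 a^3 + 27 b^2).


4 a^3 + 27 b^2 = 4*9^3 + 27*8^2 = 2916 + 1728 = 4644
Delta = -16 * (4644) = -74304
Delta mod 11 = 1

Delta = 1 (mod 11)


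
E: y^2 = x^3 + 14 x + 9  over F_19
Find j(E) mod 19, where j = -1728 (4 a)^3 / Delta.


Delta = -16(4 a^3 + 27 b^2) mod 19 = 7
-1728 * (4 a)^3 = -1728 * (4*14)^3 mod 19 = 18
j = 18 * 7^(-1) mod 19 = 8

j = 8 (mod 19)


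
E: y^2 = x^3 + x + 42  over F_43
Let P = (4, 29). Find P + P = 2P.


Doubling: s = (3 x1^2 + a) / (2 y1)
s = (3*4^2 + 1) / (2*29) mod 43 = 9
x3 = s^2 - 2 x1 mod 43 = 9^2 - 2*4 = 30
y3 = s (x1 - x3) - y1 mod 43 = 9 * (4 - 30) - 29 = 38

2P = (30, 38)


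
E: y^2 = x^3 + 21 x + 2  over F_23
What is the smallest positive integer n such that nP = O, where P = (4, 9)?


Compute successive multiples of P until we hit O:
  1P = (4, 9)
  2P = (15, 14)
  3P = (12, 2)
  4P = (11, 0)
  5P = (12, 21)
  6P = (15, 9)
  7P = (4, 14)
  8P = O

ord(P) = 8


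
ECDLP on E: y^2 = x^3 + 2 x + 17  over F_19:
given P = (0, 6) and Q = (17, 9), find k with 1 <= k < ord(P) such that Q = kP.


Enumerate multiples of P until we hit Q = (17, 9):
  1P = (0, 6)
  2P = (9, 2)
  3P = (17, 10)
  4P = (6, 6)
  5P = (13, 13)
  6P = (10, 12)
  7P = (1, 1)
  8P = (5, 0)
  9P = (1, 18)
  10P = (10, 7)
  11P = (13, 6)
  12P = (6, 13)
  13P = (17, 9)
Match found at i = 13.

k = 13


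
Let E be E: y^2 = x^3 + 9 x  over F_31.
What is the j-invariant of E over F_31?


Delta = -16(4 a^3 + 27 b^2) mod 31 = 30
-1728 * (4 a)^3 = -1728 * (4*9)^3 mod 31 = 8
j = 8 * 30^(-1) mod 31 = 23

j = 23 (mod 31)


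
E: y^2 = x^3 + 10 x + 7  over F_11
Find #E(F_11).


For each x in F_11, count y with y^2 = x^3 + 10 x + 7 mod 11:
  x = 3: RHS = 9, y in [3, 8]  -> 2 point(s)
  x = 4: RHS = 1, y in [1, 10]  -> 2 point(s)
  x = 8: RHS = 5, y in [4, 7]  -> 2 point(s)
  x = 9: RHS = 1, y in [1, 10]  -> 2 point(s)
Affine points: 8. Add the point at infinity: total = 9.

#E(F_11) = 9


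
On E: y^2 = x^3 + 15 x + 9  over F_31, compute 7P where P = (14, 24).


k = 7 = 111_2 (binary, LSB first: 111)
Double-and-add from P = (14, 24):
  bit 0 = 1: acc = O + (14, 24) = (14, 24)
  bit 1 = 1: acc = (14, 24) + (4, 28) = (2, 27)
  bit 2 = 1: acc = (2, 27) + (17, 0) = (14, 7)

7P = (14, 7)


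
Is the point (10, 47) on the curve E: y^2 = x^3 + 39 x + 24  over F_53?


Check whether y^2 = x^3 + 39 x + 24 (mod 53) for (x, y) = (10, 47).
LHS: y^2 = 47^2 mod 53 = 36
RHS: x^3 + 39 x + 24 = 10^3 + 39*10 + 24 mod 53 = 36
LHS = RHS

Yes, on the curve


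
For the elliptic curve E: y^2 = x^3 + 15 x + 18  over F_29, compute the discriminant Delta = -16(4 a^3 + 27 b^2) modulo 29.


4 a^3 + 27 b^2 = 4*15^3 + 27*18^2 = 13500 + 8748 = 22248
Delta = -16 * (22248) = -355968
Delta mod 29 = 7

Delta = 7 (mod 29)


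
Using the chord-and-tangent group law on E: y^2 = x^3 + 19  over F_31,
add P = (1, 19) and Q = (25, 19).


P != Q, so use the chord formula.
s = (y2 - y1) / (x2 - x1) = (0) / (24) mod 31 = 0
x3 = s^2 - x1 - x2 mod 31 = 0^2 - 1 - 25 = 5
y3 = s (x1 - x3) - y1 mod 31 = 0 * (1 - 5) - 19 = 12

P + Q = (5, 12)


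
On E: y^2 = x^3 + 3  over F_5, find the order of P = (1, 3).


Compute successive multiples of P until we hit O:
  1P = (1, 3)
  2P = (2, 4)
  3P = (3, 0)
  4P = (2, 1)
  5P = (1, 2)
  6P = O

ord(P) = 6


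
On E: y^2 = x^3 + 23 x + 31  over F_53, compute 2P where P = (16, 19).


Doubling: s = (3 x1^2 + a) / (2 y1)
s = (3*16^2 + 23) / (2*19) mod 53 = 25
x3 = s^2 - 2 x1 mod 53 = 25^2 - 2*16 = 10
y3 = s (x1 - x3) - y1 mod 53 = 25 * (16 - 10) - 19 = 25

2P = (10, 25)


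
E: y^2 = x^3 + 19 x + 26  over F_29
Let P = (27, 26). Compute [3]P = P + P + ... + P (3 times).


k = 3 = 11_2 (binary, LSB first: 11)
Double-and-add from P = (27, 26):
  bit 0 = 1: acc = O + (27, 26) = (27, 26)
  bit 1 = 1: acc = (27, 26) + (17, 19) = (20, 5)

3P = (20, 5)


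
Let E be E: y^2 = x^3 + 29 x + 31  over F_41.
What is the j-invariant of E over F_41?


Delta = -16(4 a^3 + 27 b^2) mod 41 = 29
-1728 * (4 a)^3 = -1728 * (4*29)^3 mod 41 = 8
j = 8 * 29^(-1) mod 41 = 13

j = 13 (mod 41)


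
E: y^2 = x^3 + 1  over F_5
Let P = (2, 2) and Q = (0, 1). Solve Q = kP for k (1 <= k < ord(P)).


Enumerate multiples of P until we hit Q = (0, 1):
  1P = (2, 2)
  2P = (0, 4)
  3P = (4, 0)
  4P = (0, 1)
Match found at i = 4.

k = 4


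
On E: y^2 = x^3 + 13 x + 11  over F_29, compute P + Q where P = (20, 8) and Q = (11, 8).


P != Q, so use the chord formula.
s = (y2 - y1) / (x2 - x1) = (0) / (20) mod 29 = 0
x3 = s^2 - x1 - x2 mod 29 = 0^2 - 20 - 11 = 27
y3 = s (x1 - x3) - y1 mod 29 = 0 * (20 - 27) - 8 = 21

P + Q = (27, 21)


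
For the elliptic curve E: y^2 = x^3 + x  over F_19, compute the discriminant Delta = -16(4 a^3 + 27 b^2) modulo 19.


4 a^3 + 27 b^2 = 4*1^3 + 27*0^2 = 4 + 0 = 4
Delta = -16 * (4) = -64
Delta mod 19 = 12

Delta = 12 (mod 19)


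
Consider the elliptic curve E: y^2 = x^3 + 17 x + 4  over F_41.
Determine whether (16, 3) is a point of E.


Check whether y^2 = x^3 + 17 x + 4 (mod 41) for (x, y) = (16, 3).
LHS: y^2 = 3^2 mod 41 = 9
RHS: x^3 + 17 x + 4 = 16^3 + 17*16 + 4 mod 41 = 26
LHS != RHS

No, not on the curve


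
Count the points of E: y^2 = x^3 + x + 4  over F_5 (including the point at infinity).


For each x in F_5, count y with y^2 = x^3 + 1 x + 4 mod 5:
  x = 0: RHS = 4, y in [2, 3]  -> 2 point(s)
  x = 1: RHS = 1, y in [1, 4]  -> 2 point(s)
  x = 2: RHS = 4, y in [2, 3]  -> 2 point(s)
  x = 3: RHS = 4, y in [2, 3]  -> 2 point(s)
Affine points: 8. Add the point at infinity: total = 9.

#E(F_5) = 9


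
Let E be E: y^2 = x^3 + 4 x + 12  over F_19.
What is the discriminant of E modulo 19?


4 a^3 + 27 b^2 = 4*4^3 + 27*12^2 = 256 + 3888 = 4144
Delta = -16 * (4144) = -66304
Delta mod 19 = 6

Delta = 6 (mod 19)


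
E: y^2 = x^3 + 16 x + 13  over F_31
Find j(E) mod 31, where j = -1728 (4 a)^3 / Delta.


Delta = -16(4 a^3 + 27 b^2) mod 31 = 20
-1728 * (4 a)^3 = -1728 * (4*16)^3 mod 31 = 2
j = 2 * 20^(-1) mod 31 = 28

j = 28 (mod 31)


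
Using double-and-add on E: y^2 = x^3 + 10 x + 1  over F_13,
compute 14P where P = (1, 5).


k = 14 = 1110_2 (binary, LSB first: 0111)
Double-and-add from P = (1, 5):
  bit 0 = 0: acc unchanged = O
  bit 1 = 1: acc = O + (11, 8) = (11, 8)
  bit 2 = 1: acc = (11, 8) + (0, 12) = (6, 2)
  bit 3 = 1: acc = (6, 2) + (12, 9) = (9, 1)

14P = (9, 1)


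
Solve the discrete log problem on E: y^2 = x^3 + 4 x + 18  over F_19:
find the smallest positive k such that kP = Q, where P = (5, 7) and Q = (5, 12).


Enumerate multiples of P until we hit Q = (5, 12):
  1P = (5, 7)
  2P = (1, 2)
  3P = (11, 14)
  4P = (7, 16)
  5P = (13, 14)
  6P = (8, 7)
  7P = (6, 12)
  8P = (14, 5)
  9P = (16, 6)
  10P = (9, 2)
  11P = (3, 0)
  12P = (9, 17)
  13P = (16, 13)
  14P = (14, 14)
  15P = (6, 7)
  16P = (8, 12)
  17P = (13, 5)
  18P = (7, 3)
  19P = (11, 5)
  20P = (1, 17)
  21P = (5, 12)
Match found at i = 21.

k = 21


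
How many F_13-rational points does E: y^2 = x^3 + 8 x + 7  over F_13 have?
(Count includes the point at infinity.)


For each x in F_13, count y with y^2 = x^3 + 8 x + 7 mod 13:
  x = 1: RHS = 3, y in [4, 9]  -> 2 point(s)
  x = 4: RHS = 12, y in [5, 8]  -> 2 point(s)
  x = 5: RHS = 3, y in [4, 9]  -> 2 point(s)
  x = 7: RHS = 3, y in [4, 9]  -> 2 point(s)
  x = 11: RHS = 9, y in [3, 10]  -> 2 point(s)
Affine points: 10. Add the point at infinity: total = 11.

#E(F_13) = 11


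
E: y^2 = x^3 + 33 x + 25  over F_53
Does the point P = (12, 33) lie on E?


Check whether y^2 = x^3 + 33 x + 25 (mod 53) for (x, y) = (12, 33).
LHS: y^2 = 33^2 mod 53 = 29
RHS: x^3 + 33 x + 25 = 12^3 + 33*12 + 25 mod 53 = 29
LHS = RHS

Yes, on the curve


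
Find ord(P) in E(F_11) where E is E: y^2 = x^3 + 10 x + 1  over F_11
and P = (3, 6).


Compute successive multiples of P until we hit O:
  1P = (3, 6)
  2P = (10, 10)
  3P = (10, 1)
  4P = (3, 5)
  5P = O

ord(P) = 5


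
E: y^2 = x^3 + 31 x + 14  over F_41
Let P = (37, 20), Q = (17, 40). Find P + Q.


P != Q, so use the chord formula.
s = (y2 - y1) / (x2 - x1) = (20) / (21) mod 41 = 40
x3 = s^2 - x1 - x2 mod 41 = 40^2 - 37 - 17 = 29
y3 = s (x1 - x3) - y1 mod 41 = 40 * (37 - 29) - 20 = 13

P + Q = (29, 13)


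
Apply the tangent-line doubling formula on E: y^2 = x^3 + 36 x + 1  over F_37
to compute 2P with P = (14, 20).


Doubling: s = (3 x1^2 + a) / (2 y1)
s = (3*14^2 + 36) / (2*20) mod 37 = 23
x3 = s^2 - 2 x1 mod 37 = 23^2 - 2*14 = 20
y3 = s (x1 - x3) - y1 mod 37 = 23 * (14 - 20) - 20 = 27

2P = (20, 27)


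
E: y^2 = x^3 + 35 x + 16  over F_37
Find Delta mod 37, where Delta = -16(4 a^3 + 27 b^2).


4 a^3 + 27 b^2 = 4*35^3 + 27*16^2 = 171500 + 6912 = 178412
Delta = -16 * (178412) = -2854592
Delta mod 37 = 32

Delta = 32 (mod 37)


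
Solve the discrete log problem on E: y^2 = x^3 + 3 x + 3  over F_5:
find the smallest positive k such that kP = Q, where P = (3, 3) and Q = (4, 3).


Enumerate multiples of P until we hit Q = (4, 3):
  1P = (3, 3)
  2P = (4, 2)
  3P = (4, 3)
Match found at i = 3.

k = 3


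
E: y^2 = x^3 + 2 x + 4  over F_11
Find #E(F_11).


For each x in F_11, count y with y^2 = x^3 + 2 x + 4 mod 11:
  x = 0: RHS = 4, y in [2, 9]  -> 2 point(s)
  x = 2: RHS = 5, y in [4, 7]  -> 2 point(s)
  x = 3: RHS = 4, y in [2, 9]  -> 2 point(s)
  x = 6: RHS = 1, y in [1, 10]  -> 2 point(s)
  x = 7: RHS = 9, y in [3, 8]  -> 2 point(s)
  x = 8: RHS = 4, y in [2, 9]  -> 2 point(s)
  x = 9: RHS = 3, y in [5, 6]  -> 2 point(s)
  x = 10: RHS = 1, y in [1, 10]  -> 2 point(s)
Affine points: 16. Add the point at infinity: total = 17.

#E(F_11) = 17


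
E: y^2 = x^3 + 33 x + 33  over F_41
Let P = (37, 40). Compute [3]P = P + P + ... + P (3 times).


k = 3 = 11_2 (binary, LSB first: 11)
Double-and-add from P = (37, 40):
  bit 0 = 1: acc = O + (37, 40) = (37, 40)
  bit 1 = 1: acc = (37, 40) + (39, 0) = (37, 1)

3P = (37, 1)


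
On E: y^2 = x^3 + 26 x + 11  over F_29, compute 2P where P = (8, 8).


Doubling: s = (3 x1^2 + a) / (2 y1)
s = (3*8^2 + 26) / (2*8) mod 29 = 10
x3 = s^2 - 2 x1 mod 29 = 10^2 - 2*8 = 26
y3 = s (x1 - x3) - y1 mod 29 = 10 * (8 - 26) - 8 = 15

2P = (26, 15)


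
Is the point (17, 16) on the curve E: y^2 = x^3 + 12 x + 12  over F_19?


Check whether y^2 = x^3 + 12 x + 12 (mod 19) for (x, y) = (17, 16).
LHS: y^2 = 16^2 mod 19 = 9
RHS: x^3 + 12 x + 12 = 17^3 + 12*17 + 12 mod 19 = 18
LHS != RHS

No, not on the curve


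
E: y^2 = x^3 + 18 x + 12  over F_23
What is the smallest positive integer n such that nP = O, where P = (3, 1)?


Compute successive multiples of P until we hit O:
  1P = (3, 1)
  2P = (0, 9)
  3P = (22, 19)
  4P = (1, 13)
  5P = (9, 12)
  6P = (15, 0)
  7P = (9, 11)
  8P = (1, 10)
  ... (continuing to 12P)
  12P = O

ord(P) = 12


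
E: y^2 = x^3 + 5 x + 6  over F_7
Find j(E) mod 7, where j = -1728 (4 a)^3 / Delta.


Delta = -16(4 a^3 + 27 b^2) mod 7 = 3
-1728 * (4 a)^3 = -1728 * (4*5)^3 mod 7 = 6
j = 6 * 3^(-1) mod 7 = 2

j = 2 (mod 7)


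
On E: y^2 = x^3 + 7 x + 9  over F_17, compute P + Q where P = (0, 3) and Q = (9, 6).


P != Q, so use the chord formula.
s = (y2 - y1) / (x2 - x1) = (3) / (9) mod 17 = 6
x3 = s^2 - x1 - x2 mod 17 = 6^2 - 0 - 9 = 10
y3 = s (x1 - x3) - y1 mod 17 = 6 * (0 - 10) - 3 = 5

P + Q = (10, 5)


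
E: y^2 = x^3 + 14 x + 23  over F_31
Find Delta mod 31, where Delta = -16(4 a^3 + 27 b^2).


4 a^3 + 27 b^2 = 4*14^3 + 27*23^2 = 10976 + 14283 = 25259
Delta = -16 * (25259) = -404144
Delta mod 31 = 3

Delta = 3 (mod 31)


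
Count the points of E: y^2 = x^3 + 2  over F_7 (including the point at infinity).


For each x in F_7, count y with y^2 = x^3 + 0 x + 2 mod 7:
  x = 0: RHS = 2, y in [3, 4]  -> 2 point(s)
  x = 3: RHS = 1, y in [1, 6]  -> 2 point(s)
  x = 5: RHS = 1, y in [1, 6]  -> 2 point(s)
  x = 6: RHS = 1, y in [1, 6]  -> 2 point(s)
Affine points: 8. Add the point at infinity: total = 9.

#E(F_7) = 9


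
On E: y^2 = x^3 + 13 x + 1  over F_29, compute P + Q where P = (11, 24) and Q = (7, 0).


P != Q, so use the chord formula.
s = (y2 - y1) / (x2 - x1) = (5) / (25) mod 29 = 6
x3 = s^2 - x1 - x2 mod 29 = 6^2 - 11 - 7 = 18
y3 = s (x1 - x3) - y1 mod 29 = 6 * (11 - 18) - 24 = 21

P + Q = (18, 21)


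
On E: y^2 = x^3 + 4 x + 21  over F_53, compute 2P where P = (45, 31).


Doubling: s = (3 x1^2 + a) / (2 y1)
s = (3*45^2 + 4) / (2*31) mod 53 = 10
x3 = s^2 - 2 x1 mod 53 = 10^2 - 2*45 = 10
y3 = s (x1 - x3) - y1 mod 53 = 10 * (45 - 10) - 31 = 1

2P = (10, 1)


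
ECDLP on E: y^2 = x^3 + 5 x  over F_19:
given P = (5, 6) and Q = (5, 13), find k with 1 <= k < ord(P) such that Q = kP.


Enumerate multiples of P until we hit Q = (5, 13):
  1P = (5, 6)
  2P = (7, 6)
  3P = (7, 13)
  4P = (5, 13)
Match found at i = 4.

k = 4


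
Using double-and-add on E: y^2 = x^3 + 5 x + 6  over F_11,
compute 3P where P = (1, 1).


k = 3 = 11_2 (binary, LSB first: 11)
Double-and-add from P = (1, 1):
  bit 0 = 1: acc = O + (1, 1) = (1, 1)
  bit 1 = 1: acc = (1, 1) + (3, 2) = (10, 0)

3P = (10, 0)


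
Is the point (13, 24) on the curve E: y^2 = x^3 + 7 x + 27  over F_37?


Check whether y^2 = x^3 + 7 x + 27 (mod 37) for (x, y) = (13, 24).
LHS: y^2 = 24^2 mod 37 = 21
RHS: x^3 + 7 x + 27 = 13^3 + 7*13 + 27 mod 37 = 21
LHS = RHS

Yes, on the curve


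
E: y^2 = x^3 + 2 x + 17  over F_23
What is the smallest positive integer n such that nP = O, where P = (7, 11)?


Compute successive multiples of P until we hit O:
  1P = (7, 11)
  2P = (15, 8)
  3P = (13, 20)
  4P = (11, 6)
  5P = (8, 19)
  6P = (3, 21)
  7P = (2, 11)
  8P = (14, 12)
  ... (continuing to 19P)
  19P = O

ord(P) = 19


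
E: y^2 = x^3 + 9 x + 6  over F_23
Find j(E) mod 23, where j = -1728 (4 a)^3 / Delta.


Delta = -16(4 a^3 + 27 b^2) mod 23 = 7
-1728 * (4 a)^3 = -1728 * (4*9)^3 mod 23 = 10
j = 10 * 7^(-1) mod 23 = 8

j = 8 (mod 23)


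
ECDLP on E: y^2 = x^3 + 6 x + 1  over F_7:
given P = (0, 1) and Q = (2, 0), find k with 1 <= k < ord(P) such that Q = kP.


Enumerate multiples of P until we hit Q = (2, 0):
  1P = (0, 1)
  2P = (2, 0)
Match found at i = 2.

k = 2


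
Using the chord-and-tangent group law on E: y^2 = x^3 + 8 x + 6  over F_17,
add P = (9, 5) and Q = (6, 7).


P != Q, so use the chord formula.
s = (y2 - y1) / (x2 - x1) = (2) / (14) mod 17 = 5
x3 = s^2 - x1 - x2 mod 17 = 5^2 - 9 - 6 = 10
y3 = s (x1 - x3) - y1 mod 17 = 5 * (9 - 10) - 5 = 7

P + Q = (10, 7)


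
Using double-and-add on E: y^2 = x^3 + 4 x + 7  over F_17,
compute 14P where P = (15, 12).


k = 14 = 1110_2 (binary, LSB first: 0111)
Double-and-add from P = (15, 12):
  bit 0 = 0: acc unchanged = O
  bit 1 = 1: acc = O + (12, 7) = (12, 7)
  bit 2 = 1: acc = (12, 7) + (14, 6) = (4, 6)
  bit 3 = 1: acc = (4, 6) + (5, 13) = (6, 14)

14P = (6, 14)


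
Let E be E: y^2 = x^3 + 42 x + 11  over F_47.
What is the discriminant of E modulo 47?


4 a^3 + 27 b^2 = 4*42^3 + 27*11^2 = 296352 + 3267 = 299619
Delta = -16 * (299619) = -4793904
Delta mod 47 = 2

Delta = 2 (mod 47)


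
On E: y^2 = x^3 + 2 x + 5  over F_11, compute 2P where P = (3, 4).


Doubling: s = (3 x1^2 + a) / (2 y1)
s = (3*3^2 + 2) / (2*4) mod 11 = 5
x3 = s^2 - 2 x1 mod 11 = 5^2 - 2*3 = 8
y3 = s (x1 - x3) - y1 mod 11 = 5 * (3 - 8) - 4 = 4

2P = (8, 4)


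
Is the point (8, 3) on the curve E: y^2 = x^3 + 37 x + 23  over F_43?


Check whether y^2 = x^3 + 37 x + 23 (mod 43) for (x, y) = (8, 3).
LHS: y^2 = 3^2 mod 43 = 9
RHS: x^3 + 37 x + 23 = 8^3 + 37*8 + 23 mod 43 = 14
LHS != RHS

No, not on the curve


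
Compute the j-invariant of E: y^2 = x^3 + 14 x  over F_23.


Delta = -16(4 a^3 + 27 b^2) mod 23 = 12
-1728 * (4 a)^3 = -1728 * (4*14)^3 mod 23 = 13
j = 13 * 12^(-1) mod 23 = 3

j = 3 (mod 23)


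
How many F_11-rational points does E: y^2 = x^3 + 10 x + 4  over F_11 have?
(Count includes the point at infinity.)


For each x in F_11, count y with y^2 = x^3 + 10 x + 4 mod 11:
  x = 0: RHS = 4, y in [2, 9]  -> 2 point(s)
  x = 1: RHS = 4, y in [2, 9]  -> 2 point(s)
  x = 4: RHS = 9, y in [3, 8]  -> 2 point(s)
  x = 5: RHS = 3, y in [5, 6]  -> 2 point(s)
  x = 6: RHS = 5, y in [4, 7]  -> 2 point(s)
  x = 9: RHS = 9, y in [3, 8]  -> 2 point(s)
  x = 10: RHS = 4, y in [2, 9]  -> 2 point(s)
Affine points: 14. Add the point at infinity: total = 15.

#E(F_11) = 15


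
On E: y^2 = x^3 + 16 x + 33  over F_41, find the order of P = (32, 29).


Compute successive multiples of P until we hit O:
  1P = (32, 29)
  2P = (0, 22)
  3P = (1, 38)
  4P = (33, 7)
  5P = (9, 39)
  6P = (16, 30)
  7P = (30, 17)
  8P = (15, 32)
  ... (continuing to 47P)
  47P = O

ord(P) = 47


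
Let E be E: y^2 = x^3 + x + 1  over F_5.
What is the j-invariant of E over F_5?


Delta = -16(4 a^3 + 27 b^2) mod 5 = 4
-1728 * (4 a)^3 = -1728 * (4*1)^3 mod 5 = 3
j = 3 * 4^(-1) mod 5 = 2

j = 2 (mod 5)


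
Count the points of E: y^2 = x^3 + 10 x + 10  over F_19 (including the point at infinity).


For each x in F_19, count y with y^2 = x^3 + 10 x + 10 mod 19:
  x = 2: RHS = 0, y in [0]  -> 1 point(s)
  x = 4: RHS = 0, y in [0]  -> 1 point(s)
  x = 6: RHS = 1, y in [1, 18]  -> 2 point(s)
  x = 7: RHS = 5, y in [9, 10]  -> 2 point(s)
  x = 11: RHS = 7, y in [8, 11]  -> 2 point(s)
  x = 13: RHS = 0, y in [0]  -> 1 point(s)
  x = 14: RHS = 6, y in [5, 14]  -> 2 point(s)
  x = 15: RHS = 1, y in [1, 18]  -> 2 point(s)
  x = 17: RHS = 1, y in [1, 18]  -> 2 point(s)
Affine points: 15. Add the point at infinity: total = 16.

#E(F_19) = 16


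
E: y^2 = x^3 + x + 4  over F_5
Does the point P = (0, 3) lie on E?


Check whether y^2 = x^3 + 1 x + 4 (mod 5) for (x, y) = (0, 3).
LHS: y^2 = 3^2 mod 5 = 4
RHS: x^3 + 1 x + 4 = 0^3 + 1*0 + 4 mod 5 = 4
LHS = RHS

Yes, on the curve


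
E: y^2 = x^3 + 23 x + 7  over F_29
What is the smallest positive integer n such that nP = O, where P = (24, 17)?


Compute successive multiples of P until we hit O:
  1P = (24, 17)
  2P = (16, 18)
  3P = (23, 1)
  4P = (6, 10)
  5P = (3, 25)
  6P = (3, 4)
  7P = (6, 19)
  8P = (23, 28)
  ... (continuing to 11P)
  11P = O

ord(P) = 11


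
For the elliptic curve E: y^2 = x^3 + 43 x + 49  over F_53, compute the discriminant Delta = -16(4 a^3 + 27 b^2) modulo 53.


4 a^3 + 27 b^2 = 4*43^3 + 27*49^2 = 318028 + 64827 = 382855
Delta = -16 * (382855) = -6125680
Delta mod 53 = 7

Delta = 7 (mod 53)


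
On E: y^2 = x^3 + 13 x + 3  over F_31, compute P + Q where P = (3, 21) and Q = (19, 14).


P != Q, so use the chord formula.
s = (y2 - y1) / (x2 - x1) = (24) / (16) mod 31 = 17
x3 = s^2 - x1 - x2 mod 31 = 17^2 - 3 - 19 = 19
y3 = s (x1 - x3) - y1 mod 31 = 17 * (3 - 19) - 21 = 17

P + Q = (19, 17)


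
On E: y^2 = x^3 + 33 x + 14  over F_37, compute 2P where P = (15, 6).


Doubling: s = (3 x1^2 + a) / (2 y1)
s = (3*15^2 + 33) / (2*6) mod 37 = 22
x3 = s^2 - 2 x1 mod 37 = 22^2 - 2*15 = 10
y3 = s (x1 - x3) - y1 mod 37 = 22 * (15 - 10) - 6 = 30

2P = (10, 30)


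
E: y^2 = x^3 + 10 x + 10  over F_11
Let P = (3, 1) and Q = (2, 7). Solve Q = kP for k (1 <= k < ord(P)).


Enumerate multiples of P until we hit Q = (2, 7):
  1P = (3, 1)
  2P = (9, 9)
  3P = (2, 4)
  4P = (4, 2)
  5P = (5, 8)
  6P = (7, 7)
  7P = (6, 0)
  8P = (7, 4)
  9P = (5, 3)
  10P = (4, 9)
  11P = (2, 7)
Match found at i = 11.

k = 11


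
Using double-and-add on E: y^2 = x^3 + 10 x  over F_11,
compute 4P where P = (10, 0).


k = 4 = 100_2 (binary, LSB first: 001)
Double-and-add from P = (10, 0):
  bit 0 = 0: acc unchanged = O
  bit 1 = 0: acc unchanged = O
  bit 2 = 1: acc = O + O = O

4P = O


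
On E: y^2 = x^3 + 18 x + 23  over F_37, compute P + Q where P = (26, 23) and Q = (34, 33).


P != Q, so use the chord formula.
s = (y2 - y1) / (x2 - x1) = (10) / (8) mod 37 = 29
x3 = s^2 - x1 - x2 mod 37 = 29^2 - 26 - 34 = 4
y3 = s (x1 - x3) - y1 mod 37 = 29 * (26 - 4) - 23 = 23

P + Q = (4, 23)


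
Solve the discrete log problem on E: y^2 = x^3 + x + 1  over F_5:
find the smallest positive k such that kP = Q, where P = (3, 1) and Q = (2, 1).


Enumerate multiples of P until we hit Q = (2, 1):
  1P = (3, 1)
  2P = (0, 1)
  3P = (2, 4)
  4P = (4, 2)
  5P = (4, 3)
  6P = (2, 1)
Match found at i = 6.

k = 6


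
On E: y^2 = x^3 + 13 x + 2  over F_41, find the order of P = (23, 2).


Compute successive multiples of P until we hit O:
  1P = (23, 2)
  2P = (13, 21)
  3P = (0, 24)
  4P = (20, 29)
  5P = (38, 10)
  6P = (16, 40)
  7P = (39, 38)
  8P = (2, 35)
  ... (continuing to 22P)
  22P = O

ord(P) = 22


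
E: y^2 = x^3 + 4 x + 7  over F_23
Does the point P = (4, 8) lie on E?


Check whether y^2 = x^3 + 4 x + 7 (mod 23) for (x, y) = (4, 8).
LHS: y^2 = 8^2 mod 23 = 18
RHS: x^3 + 4 x + 7 = 4^3 + 4*4 + 7 mod 23 = 18
LHS = RHS

Yes, on the curve


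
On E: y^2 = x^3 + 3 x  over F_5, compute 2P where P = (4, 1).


Doubling: s = (3 x1^2 + a) / (2 y1)
s = (3*4^2 + 3) / (2*1) mod 5 = 3
x3 = s^2 - 2 x1 mod 5 = 3^2 - 2*4 = 1
y3 = s (x1 - x3) - y1 mod 5 = 3 * (4 - 1) - 1 = 3

2P = (1, 3)


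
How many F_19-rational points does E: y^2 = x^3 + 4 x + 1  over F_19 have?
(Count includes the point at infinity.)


For each x in F_19, count y with y^2 = x^3 + 4 x + 1 mod 19:
  x = 0: RHS = 1, y in [1, 18]  -> 2 point(s)
  x = 1: RHS = 6, y in [5, 14]  -> 2 point(s)
  x = 2: RHS = 17, y in [6, 13]  -> 2 point(s)
  x = 4: RHS = 5, y in [9, 10]  -> 2 point(s)
  x = 7: RHS = 11, y in [7, 12]  -> 2 point(s)
  x = 9: RHS = 6, y in [5, 14]  -> 2 point(s)
  x = 15: RHS = 16, y in [4, 15]  -> 2 point(s)
  x = 16: RHS = 0, y in [0]  -> 1 point(s)
  x = 17: RHS = 4, y in [2, 17]  -> 2 point(s)
Affine points: 17. Add the point at infinity: total = 18.

#E(F_19) = 18


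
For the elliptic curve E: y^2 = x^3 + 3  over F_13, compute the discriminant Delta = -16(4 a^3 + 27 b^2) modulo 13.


4 a^3 + 27 b^2 = 4*0^3 + 27*3^2 = 0 + 243 = 243
Delta = -16 * (243) = -3888
Delta mod 13 = 12

Delta = 12 (mod 13)


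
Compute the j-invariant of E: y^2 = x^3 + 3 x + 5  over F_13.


Delta = -16(4 a^3 + 27 b^2) mod 13 = 4
-1728 * (4 a)^3 = -1728 * (4*3)^3 mod 13 = 12
j = 12 * 4^(-1) mod 13 = 3

j = 3 (mod 13)


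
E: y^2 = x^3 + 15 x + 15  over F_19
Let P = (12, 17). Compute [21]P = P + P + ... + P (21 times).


k = 21 = 10101_2 (binary, LSB first: 10101)
Double-and-add from P = (12, 17):
  bit 0 = 1: acc = O + (12, 17) = (12, 17)
  bit 1 = 0: acc unchanged = (12, 17)
  bit 2 = 1: acc = (12, 17) + (4, 5) = (10, 5)
  bit 3 = 0: acc unchanged = (10, 5)
  bit 4 = 1: acc = (10, 5) + (3, 12) = (7, 11)

21P = (7, 11)


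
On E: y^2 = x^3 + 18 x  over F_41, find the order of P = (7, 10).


Compute successive multiples of P until we hit O:
  1P = (7, 10)
  2P = (31, 38)
  3P = (26, 2)
  4P = (0, 0)
  5P = (26, 39)
  6P = (31, 3)
  7P = (7, 31)
  8P = O

ord(P) = 8


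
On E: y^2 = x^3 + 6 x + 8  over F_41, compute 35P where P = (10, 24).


k = 35 = 100011_2 (binary, LSB first: 110001)
Double-and-add from P = (10, 24):
  bit 0 = 1: acc = O + (10, 24) = (10, 24)
  bit 1 = 1: acc = (10, 24) + (20, 25) = (27, 3)
  bit 2 = 0: acc unchanged = (27, 3)
  bit 3 = 0: acc unchanged = (27, 3)
  bit 4 = 0: acc unchanged = (27, 3)
  bit 5 = 1: acc = (27, 3) + (34, 22) = (20, 16)

35P = (20, 16)


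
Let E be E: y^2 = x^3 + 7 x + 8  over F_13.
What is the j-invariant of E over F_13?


Delta = -16(4 a^3 + 27 b^2) mod 13 = 8
-1728 * (4 a)^3 = -1728 * (4*7)^3 mod 13 = 8
j = 8 * 8^(-1) mod 13 = 1

j = 1 (mod 13)


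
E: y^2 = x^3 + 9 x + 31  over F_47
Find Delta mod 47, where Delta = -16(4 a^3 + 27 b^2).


4 a^3 + 27 b^2 = 4*9^3 + 27*31^2 = 2916 + 25947 = 28863
Delta = -16 * (28863) = -461808
Delta mod 47 = 14

Delta = 14 (mod 47)


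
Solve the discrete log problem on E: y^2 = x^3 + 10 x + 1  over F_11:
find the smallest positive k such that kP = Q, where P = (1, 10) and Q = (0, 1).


Enumerate multiples of P until we hit Q = (0, 1):
  1P = (1, 10)
  2P = (10, 10)
  3P = (0, 1)
Match found at i = 3.

k = 3


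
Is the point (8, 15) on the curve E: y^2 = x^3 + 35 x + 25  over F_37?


Check whether y^2 = x^3 + 35 x + 25 (mod 37) for (x, y) = (8, 15).
LHS: y^2 = 15^2 mod 37 = 3
RHS: x^3 + 35 x + 25 = 8^3 + 35*8 + 25 mod 37 = 3
LHS = RHS

Yes, on the curve


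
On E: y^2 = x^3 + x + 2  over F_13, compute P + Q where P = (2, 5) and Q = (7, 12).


P != Q, so use the chord formula.
s = (y2 - y1) / (x2 - x1) = (7) / (5) mod 13 = 4
x3 = s^2 - x1 - x2 mod 13 = 4^2 - 2 - 7 = 7
y3 = s (x1 - x3) - y1 mod 13 = 4 * (2 - 7) - 5 = 1

P + Q = (7, 1)


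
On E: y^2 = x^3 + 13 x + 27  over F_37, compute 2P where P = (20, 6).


Doubling: s = (3 x1^2 + a) / (2 y1)
s = (3*20^2 + 13) / (2*6) mod 37 = 24
x3 = s^2 - 2 x1 mod 37 = 24^2 - 2*20 = 18
y3 = s (x1 - x3) - y1 mod 37 = 24 * (20 - 18) - 6 = 5

2P = (18, 5)


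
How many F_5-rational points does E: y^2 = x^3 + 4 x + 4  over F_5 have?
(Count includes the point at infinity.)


For each x in F_5, count y with y^2 = x^3 + 4 x + 4 mod 5:
  x = 0: RHS = 4, y in [2, 3]  -> 2 point(s)
  x = 1: RHS = 4, y in [2, 3]  -> 2 point(s)
  x = 2: RHS = 0, y in [0]  -> 1 point(s)
  x = 4: RHS = 4, y in [2, 3]  -> 2 point(s)
Affine points: 7. Add the point at infinity: total = 8.

#E(F_5) = 8


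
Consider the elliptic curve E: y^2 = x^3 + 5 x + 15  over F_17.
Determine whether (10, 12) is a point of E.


Check whether y^2 = x^3 + 5 x + 15 (mod 17) for (x, y) = (10, 12).
LHS: y^2 = 12^2 mod 17 = 8
RHS: x^3 + 5 x + 15 = 10^3 + 5*10 + 15 mod 17 = 11
LHS != RHS

No, not on the curve
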